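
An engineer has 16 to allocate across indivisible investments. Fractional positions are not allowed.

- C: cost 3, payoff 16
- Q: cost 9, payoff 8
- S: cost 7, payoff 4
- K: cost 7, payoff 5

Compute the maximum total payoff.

Allowing fractional choices, the relaxed optimum would be about 26.9, but investments are indivisible.
C + K: cost 3 + 7 = 10 ≤ 16, payoff 16 + 5 = 21.
C + Q: cost 3 + 9 = 12 ≤ 16, payoff 16 + 8 = 24.
Best is C and Q with total payoff 24.

24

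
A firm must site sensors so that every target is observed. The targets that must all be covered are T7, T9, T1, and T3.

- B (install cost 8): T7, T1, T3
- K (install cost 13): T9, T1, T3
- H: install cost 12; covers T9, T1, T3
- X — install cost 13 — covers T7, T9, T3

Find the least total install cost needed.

20

Choose B and H: together they cover T7, T9, T1, T3 — every target.
Total install cost: 8 + 12 = 20.
No cover costs less than 20.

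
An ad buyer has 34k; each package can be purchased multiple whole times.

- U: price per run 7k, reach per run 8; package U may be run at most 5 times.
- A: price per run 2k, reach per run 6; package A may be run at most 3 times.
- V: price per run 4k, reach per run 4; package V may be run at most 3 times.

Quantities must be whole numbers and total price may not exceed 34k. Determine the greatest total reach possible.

50

Take 4×U and 3×A: price 34 ≤ 34, reach 4·8 + 3·6 = 50.
A has the best ratio (6/2) and is taken to its limit of 3; remaining capacity is filled optimally with the others.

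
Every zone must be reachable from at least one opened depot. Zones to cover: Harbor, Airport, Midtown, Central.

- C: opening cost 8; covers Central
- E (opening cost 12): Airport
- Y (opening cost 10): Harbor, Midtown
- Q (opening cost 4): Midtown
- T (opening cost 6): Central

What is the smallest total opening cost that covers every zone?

Choose E, Y, and T: together they cover Harbor, Airport, Midtown, Central — every zone.
Total opening cost: 12 + 10 + 6 = 28.

28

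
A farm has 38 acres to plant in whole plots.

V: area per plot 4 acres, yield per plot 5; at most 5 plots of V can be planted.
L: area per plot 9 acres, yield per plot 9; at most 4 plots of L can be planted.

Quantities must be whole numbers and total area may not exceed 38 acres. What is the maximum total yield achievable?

43

V has the best ratio (5/4); taking only V gives at most 5×5 = 25 (stopped by the supply cap of 5).
Mixing does better — 5×V and 2×L: area 38 ≤ 38, yield 5·5 + 2·9 = 43.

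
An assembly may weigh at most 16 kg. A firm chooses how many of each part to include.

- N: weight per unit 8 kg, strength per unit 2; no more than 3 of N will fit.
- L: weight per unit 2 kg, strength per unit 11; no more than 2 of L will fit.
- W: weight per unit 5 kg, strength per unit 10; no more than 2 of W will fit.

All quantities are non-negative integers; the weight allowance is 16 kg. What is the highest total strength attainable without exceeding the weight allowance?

Take 2×L and 2×W: weight 14 ≤ 16, strength 2·11 + 2·10 = 42.
L has the best ratio (11/2) and is taken to its limit of 2; remaining capacity is filled optimally with the others.

42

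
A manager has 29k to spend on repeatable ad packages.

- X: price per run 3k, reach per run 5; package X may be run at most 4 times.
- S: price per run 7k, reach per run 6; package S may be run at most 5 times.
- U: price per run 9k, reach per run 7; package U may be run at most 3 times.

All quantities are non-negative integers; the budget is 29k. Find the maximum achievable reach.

X has the best ratio (5/3); taking only X gives at most 4×5 = 20 (stopped by the supply cap of 4).
Mixing does better — 4×X, 1×S, and 1×U: price 28 ≤ 29, reach 4·5 + 1·6 + 1·7 = 33.

33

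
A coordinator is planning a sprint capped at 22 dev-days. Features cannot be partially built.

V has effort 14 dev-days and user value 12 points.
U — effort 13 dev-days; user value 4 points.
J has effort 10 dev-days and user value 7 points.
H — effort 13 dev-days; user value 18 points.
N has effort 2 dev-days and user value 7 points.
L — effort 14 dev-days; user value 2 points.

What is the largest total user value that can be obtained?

This is a 0-1 knapsack instance.
H + N: effort 13 + 2 = 15 ≤ 22, user value 18 + 7 = 25.
H: effort 13 ≤ 22, user value 18.
V + N: effort 14 + 2 = 16 ≤ 22, user value 12 + 7 = 19.
Best is H and N with total user value 25.

25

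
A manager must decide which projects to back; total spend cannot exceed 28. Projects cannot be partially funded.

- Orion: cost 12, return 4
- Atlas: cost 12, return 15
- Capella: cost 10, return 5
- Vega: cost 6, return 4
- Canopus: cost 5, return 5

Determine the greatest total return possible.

25

This is an integer program with binary decision variables.
Allowing fractional choices, the relaxed optimum would be about 26.5, but projects are indivisible.
Atlas + Capella + Canopus: cost 12 + 10 + 5 = 27 ≤ 28, return 15 + 5 + 5 = 25.
Atlas + Vega + Canopus: cost 12 + 6 + 5 = 23 ≤ 28, return 15 + 4 + 5 = 24.
Best is Atlas, Capella, and Canopus with total return 25.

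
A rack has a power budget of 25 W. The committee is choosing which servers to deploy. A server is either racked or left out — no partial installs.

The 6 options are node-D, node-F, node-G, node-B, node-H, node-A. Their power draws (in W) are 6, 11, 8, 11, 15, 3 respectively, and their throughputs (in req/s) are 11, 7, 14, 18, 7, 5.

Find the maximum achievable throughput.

43

Allowing fractional choices, the relaxed optimum would be about 43.1, but servers are indivisible.
node-D + node-G + node-B: power draw 6 + 8 + 11 = 25 ≤ 25, throughput 11 + 14 + 18 = 43.
node-G + node-B + node-A: power draw 8 + 11 + 3 = 22 ≤ 25, throughput 14 + 18 + 5 = 37.
node-D + node-B + node-A: power draw 6 + 11 + 3 = 20 ≤ 25, throughput 11 + 18 + 5 = 34.
Best is node-D, node-G, and node-B with total throughput 43.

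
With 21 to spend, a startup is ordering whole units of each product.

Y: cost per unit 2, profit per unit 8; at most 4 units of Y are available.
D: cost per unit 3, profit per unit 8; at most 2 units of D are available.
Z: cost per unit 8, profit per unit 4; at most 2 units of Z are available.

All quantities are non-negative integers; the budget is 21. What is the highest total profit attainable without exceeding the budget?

48

Y has the best ratio (8/2); taking only Y gives at most 4×8 = 32 (stopped by the supply cap of 4).
Mixing does better — 4×Y and 2×D: cost 14 ≤ 21, profit 4·8 + 2·8 = 48.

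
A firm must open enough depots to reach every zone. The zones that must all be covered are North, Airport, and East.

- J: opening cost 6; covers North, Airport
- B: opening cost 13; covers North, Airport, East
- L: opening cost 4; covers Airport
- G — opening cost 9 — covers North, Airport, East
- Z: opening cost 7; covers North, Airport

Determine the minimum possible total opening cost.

This is an integer covering problem.
The greedy cost-per-new-zone heuristic would pick J and G for 15, but a cheaper cover exists.
G alone covers North, Airport, East — every zone.
Total opening cost: 9.
No cover costs less than 9.

9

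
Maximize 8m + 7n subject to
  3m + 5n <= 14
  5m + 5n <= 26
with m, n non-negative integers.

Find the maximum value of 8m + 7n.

32

(m,n)=(4,0): 3·4+5·0=12≤14, 5·4+5·0=20≤26, objective 32.
(m,n)=(3,1): 3·3+5·1=14≤14, 5·3+5·1=20≤26, objective 31.
The best lattice point is (4,0), giving 32.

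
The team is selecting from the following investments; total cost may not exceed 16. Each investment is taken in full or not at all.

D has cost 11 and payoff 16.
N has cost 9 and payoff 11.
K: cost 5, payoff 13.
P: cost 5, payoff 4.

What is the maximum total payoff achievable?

D + P: cost 11 + 5 = 16 ≤ 16, payoff 16 + 4 = 20.
N + K: cost 9 + 5 = 14 ≤ 16, payoff 11 + 13 = 24.
D + K: cost 11 + 5 = 16 ≤ 16, payoff 16 + 13 = 29.
Best is D and K with total payoff 29.

29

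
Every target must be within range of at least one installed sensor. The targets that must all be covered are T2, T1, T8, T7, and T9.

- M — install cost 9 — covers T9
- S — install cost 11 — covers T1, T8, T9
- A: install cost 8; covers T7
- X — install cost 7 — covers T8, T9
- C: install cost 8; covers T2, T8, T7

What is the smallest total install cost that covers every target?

19

Choose S and C: together they cover T2, T1, T8, T7, T9 — every target.
Total install cost: 11 + 8 = 19.
No cover costs less than 19.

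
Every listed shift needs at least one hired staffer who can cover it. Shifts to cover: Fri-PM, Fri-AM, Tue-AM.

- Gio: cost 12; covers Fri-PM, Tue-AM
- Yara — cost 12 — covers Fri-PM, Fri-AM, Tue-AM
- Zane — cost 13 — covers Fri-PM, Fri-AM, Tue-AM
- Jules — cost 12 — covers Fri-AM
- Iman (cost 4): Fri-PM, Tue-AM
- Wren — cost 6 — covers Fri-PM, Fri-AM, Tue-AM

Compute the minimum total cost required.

The greedy cost-per-new-shift heuristic would pick Iman and Wren for 10, but a cheaper cover exists.
Wren alone covers Fri-PM, Fri-AM, Tue-AM — every shift.
Total cost: 6.
No cover costs less than 6.

6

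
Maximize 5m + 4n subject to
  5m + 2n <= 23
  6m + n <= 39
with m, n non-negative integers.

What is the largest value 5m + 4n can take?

44

The continuous relaxation peaks at (0, 11.5) with value 46.00; rounding to a feasible lattice point costs some objective.
(m,n)=(0,11): 5·0+2·11=22≤23, 6·0+1·11=11≤39, objective 44.
(m,n)=(0,10): 5·0+2·10=20≤23, 6·0+1·10=10≤39, objective 40.
No feasible integer point exceeds 44.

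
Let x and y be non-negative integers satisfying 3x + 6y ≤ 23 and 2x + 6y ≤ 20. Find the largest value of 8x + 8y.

(x,y)=(7,0): 3·7+6·0=21≤23, 2·7+6·0=14≤20, objective 56.
(x,y)=(6,0): 3·6+6·0=18≤23, 2·6+6·0=12≤20, objective 48.
No feasible integer point exceeds 56.

56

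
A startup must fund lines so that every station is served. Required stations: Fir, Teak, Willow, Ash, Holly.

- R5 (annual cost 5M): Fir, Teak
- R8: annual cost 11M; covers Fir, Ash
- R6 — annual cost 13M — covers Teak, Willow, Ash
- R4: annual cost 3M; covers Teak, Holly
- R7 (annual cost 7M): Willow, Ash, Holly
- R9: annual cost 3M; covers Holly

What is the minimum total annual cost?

The greedy cost-per-new-station heuristic would pick R4, R7, and R5 for 15, but a cheaper cover exists.
Choose R5 and R7: together they cover Fir, Teak, Willow, Ash, Holly — every station.
Total annual cost: 5 + 7 = 12.
No cover costs less than 12.

12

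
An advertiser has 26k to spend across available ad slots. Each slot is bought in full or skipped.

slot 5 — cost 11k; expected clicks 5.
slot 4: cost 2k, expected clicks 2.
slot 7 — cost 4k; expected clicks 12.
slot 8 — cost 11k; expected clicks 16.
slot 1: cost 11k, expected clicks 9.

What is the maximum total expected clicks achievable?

37

Allowing fractional choices, the relaxed optimum would be about 37.4, but ad slots are indivisible.
slot 4 + slot 7 + slot 8: cost 2 + 4 + 11 = 17 ≤ 26, expected clicks 2 + 12 + 16 = 30.
slot 5 + slot 7 + slot 8: cost 11 + 4 + 11 = 26 ≤ 26, expected clicks 5 + 12 + 16 = 33.
slot 7 + slot 8 + slot 1: cost 4 + 11 + 11 = 26 ≤ 26, expected clicks 12 + 16 + 9 = 37.
Best is slot 7, slot 8, and slot 1 with total expected clicks 37.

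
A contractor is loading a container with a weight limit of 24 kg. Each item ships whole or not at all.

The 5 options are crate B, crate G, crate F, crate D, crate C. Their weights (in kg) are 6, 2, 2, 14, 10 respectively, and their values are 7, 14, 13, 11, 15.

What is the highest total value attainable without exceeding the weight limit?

49

This is a 0-1 knapsack instance.
crate B + crate G + crate F + crate C: weight 6 + 2 + 2 + 10 = 20 ≤ 24, value 7 + 14 + 13 + 15 = 49.
crate B + crate G + crate F + crate D: weight 6 + 2 + 2 + 14 = 24 ≤ 24, value 7 + 14 + 13 + 11 = 45.
crate G + crate F + crate C: weight 2 + 2 + 10 = 14 ≤ 24, value 14 + 13 + 15 = 42.
Best is crate B, crate G, crate F, and crate C with total value 49.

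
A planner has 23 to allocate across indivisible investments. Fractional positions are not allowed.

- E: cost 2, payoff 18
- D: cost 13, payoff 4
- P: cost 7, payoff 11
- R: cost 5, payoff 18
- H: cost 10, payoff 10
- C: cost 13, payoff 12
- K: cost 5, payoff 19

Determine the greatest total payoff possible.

66

Take E, P, R, and K: cost 2 + 7 + 5 + 5 = 19 ≤ 23, payoff 18 + 11 + 18 + 19 = 66.
No other feasible combination does better.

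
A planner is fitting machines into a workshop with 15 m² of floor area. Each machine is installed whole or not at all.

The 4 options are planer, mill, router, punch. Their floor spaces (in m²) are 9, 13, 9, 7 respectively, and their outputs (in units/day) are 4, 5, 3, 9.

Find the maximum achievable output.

This is an integer program with binary decision variables.
mill: floor space 13 ≤ 15, output 5.
planer: floor space 9 ≤ 15, output 4.
punch: floor space 7 ≤ 15, output 9.
Best is punch with total output 9.

9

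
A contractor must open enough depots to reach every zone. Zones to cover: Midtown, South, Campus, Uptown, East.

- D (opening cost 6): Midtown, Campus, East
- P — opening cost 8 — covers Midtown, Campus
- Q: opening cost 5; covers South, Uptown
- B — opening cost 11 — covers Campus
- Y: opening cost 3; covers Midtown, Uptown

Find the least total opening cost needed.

11

The greedy cost-per-new-zone heuristic would pick Y, D, and Q for 14, but a cheaper cover exists.
Choose D and Q: together they cover Midtown, South, Campus, Uptown, East — every zone.
Total opening cost: 6 + 5 = 11.
No cover costs less than 11.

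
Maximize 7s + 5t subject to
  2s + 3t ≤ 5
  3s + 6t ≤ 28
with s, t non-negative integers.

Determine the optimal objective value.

(s,t)=(2,0) is feasible, giving 14.
(s,t)=(1,1) is feasible, giving 12.
(s,t)=(1,0) is feasible, giving 7.
No feasible integer point exceeds 14.

14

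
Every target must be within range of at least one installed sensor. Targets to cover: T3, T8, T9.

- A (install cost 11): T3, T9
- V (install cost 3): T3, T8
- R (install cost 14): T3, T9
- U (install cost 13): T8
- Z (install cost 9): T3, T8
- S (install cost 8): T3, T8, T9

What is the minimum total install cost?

8

The greedy cost-per-new-target heuristic would pick V and S for 11, but a cheaper cover exists.
S alone covers T3, T8, T9 — every target.
Total install cost: 8.
No cover costs less than 8.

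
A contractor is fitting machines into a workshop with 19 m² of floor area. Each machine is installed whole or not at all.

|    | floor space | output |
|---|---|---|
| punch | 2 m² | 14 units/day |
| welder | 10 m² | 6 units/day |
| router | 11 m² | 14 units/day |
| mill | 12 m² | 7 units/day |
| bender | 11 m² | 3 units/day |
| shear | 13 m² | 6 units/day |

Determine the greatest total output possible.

28

Take punch and router: floor space 2 + 11 = 13 ≤ 19, output 14 + 14 = 28.
No other feasible combination does better.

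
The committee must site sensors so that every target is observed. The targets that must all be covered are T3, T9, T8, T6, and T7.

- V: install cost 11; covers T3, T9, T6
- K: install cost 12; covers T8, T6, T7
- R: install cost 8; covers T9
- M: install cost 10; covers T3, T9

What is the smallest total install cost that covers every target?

22

This is a weighted set-cover instance.
The greedy cost-per-new-target heuristic would pick V and K for 23, but a cheaper cover exists.
Choose K and M: together they cover T3, T9, T8, T6, T7 — every target.
Total install cost: 12 + 10 = 22.
No cover costs less than 22.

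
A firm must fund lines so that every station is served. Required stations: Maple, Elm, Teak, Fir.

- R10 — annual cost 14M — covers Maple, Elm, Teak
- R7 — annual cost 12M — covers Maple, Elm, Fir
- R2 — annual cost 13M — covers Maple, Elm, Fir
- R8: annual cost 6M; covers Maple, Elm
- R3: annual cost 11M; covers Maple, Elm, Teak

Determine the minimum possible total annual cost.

23

This is an integer covering problem.
The greedy cost-per-new-station heuristic would pick R8, R3, and R7 for 29, but a cheaper cover exists.
Choose R7 and R3: together they cover Maple, Elm, Teak, Fir — every station.
Total annual cost: 12 + 11 = 23.
No cover costs less than 23.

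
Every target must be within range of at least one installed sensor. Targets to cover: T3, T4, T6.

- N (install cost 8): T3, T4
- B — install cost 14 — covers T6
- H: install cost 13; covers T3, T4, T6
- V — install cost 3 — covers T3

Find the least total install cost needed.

H alone covers T3, T4, T6 — every target.
Total install cost: 13.

13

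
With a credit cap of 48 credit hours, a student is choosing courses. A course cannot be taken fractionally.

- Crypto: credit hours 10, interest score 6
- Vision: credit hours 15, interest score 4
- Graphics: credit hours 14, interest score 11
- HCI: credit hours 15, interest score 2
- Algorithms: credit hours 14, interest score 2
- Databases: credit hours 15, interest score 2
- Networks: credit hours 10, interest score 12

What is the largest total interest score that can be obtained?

31

Allowing fractional choices, the relaxed optimum would be about 32.7, but courses are indivisible.
Vision + Graphics + Networks: credit hours 15 + 14 + 10 = 39 ≤ 48, interest score 4 + 11 + 12 = 27.
Crypto + Graphics + Algorithms + Networks: credit hours 10 + 14 + 14 + 10 = 48 ≤ 48, interest score 6 + 11 + 2 + 12 = 31.
Crypto + Graphics + Networks: credit hours 10 + 14 + 10 = 34 ≤ 48, interest score 6 + 11 + 12 = 29.
Best is Crypto, Graphics, Algorithms, and Networks with total interest score 31.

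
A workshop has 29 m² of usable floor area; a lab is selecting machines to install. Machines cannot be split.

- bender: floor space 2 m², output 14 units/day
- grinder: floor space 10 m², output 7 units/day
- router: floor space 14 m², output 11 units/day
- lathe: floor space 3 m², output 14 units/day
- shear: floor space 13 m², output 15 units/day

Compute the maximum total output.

50

Take bender, grinder, lathe, and shear: floor space 2 + 10 + 3 + 13 = 28 ≤ 29, output 14 + 7 + 14 + 15 = 50.
No other feasible combination does better.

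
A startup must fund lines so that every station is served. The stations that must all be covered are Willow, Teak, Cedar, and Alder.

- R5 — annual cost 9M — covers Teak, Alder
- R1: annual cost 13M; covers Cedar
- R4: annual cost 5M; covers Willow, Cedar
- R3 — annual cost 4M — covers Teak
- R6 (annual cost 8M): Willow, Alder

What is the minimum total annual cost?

14

The greedy cost-per-new-station heuristic would pick R4, R3, and R6 for 17, but a cheaper cover exists.
Choose R5 and R4: together they cover Willow, Teak, Cedar, Alder — every station.
Total annual cost: 9 + 5 = 14.
No cover costs less than 14.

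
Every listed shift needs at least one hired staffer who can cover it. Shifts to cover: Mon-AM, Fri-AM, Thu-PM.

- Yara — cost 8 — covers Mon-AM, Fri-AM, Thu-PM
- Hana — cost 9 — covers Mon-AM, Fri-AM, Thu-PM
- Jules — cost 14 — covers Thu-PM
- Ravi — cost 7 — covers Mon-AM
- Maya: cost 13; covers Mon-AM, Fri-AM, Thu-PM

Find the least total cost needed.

8

Yara alone covers Mon-AM, Fri-AM, Thu-PM — every shift.
Total cost: 8.
No cover costs less than 8.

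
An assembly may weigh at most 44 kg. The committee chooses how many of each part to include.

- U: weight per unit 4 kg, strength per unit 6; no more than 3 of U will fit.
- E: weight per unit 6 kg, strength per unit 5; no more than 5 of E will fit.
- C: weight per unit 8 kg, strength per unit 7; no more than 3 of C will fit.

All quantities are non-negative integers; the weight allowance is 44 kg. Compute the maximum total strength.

U has the best ratio (6/4); taking only U gives at most 3×6 = 18 (stopped by the supply cap of 3).
Mixing does better — 3×U, 4×E, and 1×C: weight 44 ≤ 44, strength 3·6 + 4·5 + 1·7 = 45.

45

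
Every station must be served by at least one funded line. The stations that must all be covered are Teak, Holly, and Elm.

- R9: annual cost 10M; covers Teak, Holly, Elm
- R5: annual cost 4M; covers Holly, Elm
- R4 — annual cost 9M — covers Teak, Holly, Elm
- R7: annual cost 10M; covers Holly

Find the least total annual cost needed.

R4 alone covers Teak, Holly, Elm — every station.
Total annual cost: 9.

9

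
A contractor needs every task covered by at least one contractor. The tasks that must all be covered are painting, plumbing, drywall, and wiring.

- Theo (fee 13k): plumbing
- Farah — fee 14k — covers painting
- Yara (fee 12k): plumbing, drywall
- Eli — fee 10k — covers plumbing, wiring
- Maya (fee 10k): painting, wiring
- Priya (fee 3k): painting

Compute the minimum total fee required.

This is a weighted set-cover instance.
The greedy cost-per-new-task heuristic would pick Priya, Eli, and Yara for 25, but a cheaper cover exists.
Choose Yara and Maya: together they cover painting, plumbing, drywall, wiring — every task.
Total fee: 12 + 10 = 22.
No cover costs less than 22.

22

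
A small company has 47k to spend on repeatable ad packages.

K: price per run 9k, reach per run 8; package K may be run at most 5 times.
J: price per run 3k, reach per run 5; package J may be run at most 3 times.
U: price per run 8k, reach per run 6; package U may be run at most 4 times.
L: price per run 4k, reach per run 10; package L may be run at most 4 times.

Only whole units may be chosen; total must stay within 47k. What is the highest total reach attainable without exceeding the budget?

71

1×K, 2×J, 2×U, and 4×L: price 47 ≤ 47, reach 1·8 + 2·5 + 2·6 + 4·10 = 70.
2×K, 3×J, and 4×L: price 43 ≤ 47, reach 2·8 + 3·5 + 4·10 = 71.
Best is 71.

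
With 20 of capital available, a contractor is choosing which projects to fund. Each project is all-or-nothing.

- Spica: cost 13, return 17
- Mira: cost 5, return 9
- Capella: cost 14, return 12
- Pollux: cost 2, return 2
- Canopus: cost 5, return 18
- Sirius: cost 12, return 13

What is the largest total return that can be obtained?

37

Treat it as a binary knapsack problem.
Take Spica, Pollux, and Canopus: cost 13 + 2 + 5 = 20 ≤ 20, return 17 + 2 + 18 = 37.
No other feasible combination does better.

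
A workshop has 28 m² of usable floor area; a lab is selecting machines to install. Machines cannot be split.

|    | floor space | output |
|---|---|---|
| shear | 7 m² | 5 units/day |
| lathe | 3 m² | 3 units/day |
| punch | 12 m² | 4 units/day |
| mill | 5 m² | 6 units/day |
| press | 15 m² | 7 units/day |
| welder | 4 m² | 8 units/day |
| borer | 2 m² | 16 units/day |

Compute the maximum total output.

shear + lathe + mill + welder + borer: floor space 7 + 3 + 5 + 4 + 2 = 21 ≤ 28, output 5 + 3 + 6 + 8 + 16 = 38.
lathe + punch + mill + welder + borer: floor space 3 + 12 + 5 + 4 + 2 = 26 ≤ 28, output 3 + 4 + 6 + 8 + 16 = 37.
Best is shear, lathe, mill, welder, and borer with total output 38.

38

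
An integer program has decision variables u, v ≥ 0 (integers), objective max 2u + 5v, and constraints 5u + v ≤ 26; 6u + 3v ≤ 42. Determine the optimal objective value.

(u,v)=(0,14): 5·0+1·14=14≤26, 6·0+3·14=42≤42, objective 70.
(u,v)=(0,13): 5·0+1·13=13≤26, 6·0+3·13=39≤42, objective 65.
No feasible integer point exceeds 70.

70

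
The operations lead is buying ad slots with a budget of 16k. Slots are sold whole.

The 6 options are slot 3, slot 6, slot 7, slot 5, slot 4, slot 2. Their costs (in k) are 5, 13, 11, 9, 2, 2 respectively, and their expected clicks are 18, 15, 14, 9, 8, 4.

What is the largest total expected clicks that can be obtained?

Allowing fractional choices, the relaxed optimum would be about 38.9, but ad slots are indivisible.
slot 3 + slot 7: cost 5 + 11 = 16 ≤ 16, expected clicks 18 + 14 = 32.
slot 3 + slot 5 + slot 4: cost 5 + 9 + 2 = 16 ≤ 16, expected clicks 18 + 9 + 8 = 35.
slot 3 + slot 5 + slot 2: cost 5 + 9 + 2 = 16 ≤ 16, expected clicks 18 + 9 + 4 = 31.
Best is slot 3, slot 5, and slot 4 with total expected clicks 35.

35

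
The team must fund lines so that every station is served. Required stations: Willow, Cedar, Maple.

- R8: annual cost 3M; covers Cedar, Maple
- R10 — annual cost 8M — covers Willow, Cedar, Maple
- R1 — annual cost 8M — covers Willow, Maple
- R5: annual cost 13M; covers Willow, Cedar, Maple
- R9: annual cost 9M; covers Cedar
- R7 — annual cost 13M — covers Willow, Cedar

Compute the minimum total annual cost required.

8

R10 alone covers Willow, Cedar, Maple — every station.
Total annual cost: 8.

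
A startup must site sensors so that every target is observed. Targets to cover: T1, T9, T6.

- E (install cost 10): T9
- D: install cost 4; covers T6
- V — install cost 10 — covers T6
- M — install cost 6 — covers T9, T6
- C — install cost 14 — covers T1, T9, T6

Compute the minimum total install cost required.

The greedy cost-per-new-target heuristic would pick M and C for 20, but a cheaper cover exists.
C alone covers T1, T9, T6 — every target.
Total install cost: 14.
No cover costs less than 14.

14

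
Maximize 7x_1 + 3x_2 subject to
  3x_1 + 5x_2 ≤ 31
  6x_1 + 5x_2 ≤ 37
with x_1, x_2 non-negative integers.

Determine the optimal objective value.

42

(x_1,x_2)=(6,0) is feasible, giving 42.
(x_1,x_2)=(5,1) is feasible, giving 38.
(x_1,x_2)=(5,0) is feasible, giving 35.
The best lattice point is (6,0), giving 42.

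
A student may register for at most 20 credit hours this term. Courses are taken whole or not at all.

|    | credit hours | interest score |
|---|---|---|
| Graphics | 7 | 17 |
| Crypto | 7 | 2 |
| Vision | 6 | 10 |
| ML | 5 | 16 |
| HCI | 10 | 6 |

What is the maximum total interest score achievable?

Allowing fractional choices, the relaxed optimum would be about 44.2, but courses are indivisible.
Graphics + Crypto + ML: credit hours 7 + 7 + 5 = 19 ≤ 20, interest score 17 + 2 + 16 = 35.
Graphics + Vision + ML: credit hours 7 + 6 + 5 = 18 ≤ 20, interest score 17 + 10 + 16 = 43.
Graphics + ML: credit hours 7 + 5 = 12 ≤ 20, interest score 17 + 16 = 33.
Best is Graphics, Vision, and ML with total interest score 43.

43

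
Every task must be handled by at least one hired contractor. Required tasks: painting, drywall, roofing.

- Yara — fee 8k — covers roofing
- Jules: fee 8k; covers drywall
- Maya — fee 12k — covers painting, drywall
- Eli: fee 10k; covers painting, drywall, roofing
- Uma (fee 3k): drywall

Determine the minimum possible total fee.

The greedy cost-per-new-task heuristic would pick Uma and Eli for 13, but a cheaper cover exists.
Eli alone covers painting, drywall, roofing — every task.
Total fee: 10.
No cover costs less than 10.

10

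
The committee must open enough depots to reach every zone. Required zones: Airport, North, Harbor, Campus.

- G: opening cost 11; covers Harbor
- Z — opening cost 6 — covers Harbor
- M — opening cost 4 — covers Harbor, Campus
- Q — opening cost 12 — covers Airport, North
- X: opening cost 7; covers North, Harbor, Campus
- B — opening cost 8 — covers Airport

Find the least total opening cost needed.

15

Choose X and B: together they cover Airport, North, Harbor, Campus — every zone.
Total opening cost: 7 + 8 = 15.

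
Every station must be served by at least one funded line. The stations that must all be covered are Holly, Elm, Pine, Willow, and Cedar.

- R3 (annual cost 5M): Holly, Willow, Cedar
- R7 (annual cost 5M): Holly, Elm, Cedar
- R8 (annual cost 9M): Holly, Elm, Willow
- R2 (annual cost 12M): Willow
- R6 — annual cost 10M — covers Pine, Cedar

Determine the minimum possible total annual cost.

The greedy cost-per-new-station heuristic would pick R3, R7, and R6 for 20, but a cheaper cover exists.
Choose R8 and R6: together they cover Holly, Elm, Pine, Willow, Cedar — every station.
Total annual cost: 9 + 10 = 19.
No cover costs less than 19.

19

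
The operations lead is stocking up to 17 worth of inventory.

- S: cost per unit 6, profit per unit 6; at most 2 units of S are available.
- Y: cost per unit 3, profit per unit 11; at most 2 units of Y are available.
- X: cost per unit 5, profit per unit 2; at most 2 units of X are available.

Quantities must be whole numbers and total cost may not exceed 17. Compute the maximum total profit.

This is a bounded integer knapsack.
Y has the best ratio (11/3); taking only Y gives at most 2×11 = 22 (stopped by the supply cap of 2).
Mixing does better — 1×S, 2×Y, and 1×X: cost 17 ≤ 17, profit 1·6 + 2·11 + 1·2 = 30.

30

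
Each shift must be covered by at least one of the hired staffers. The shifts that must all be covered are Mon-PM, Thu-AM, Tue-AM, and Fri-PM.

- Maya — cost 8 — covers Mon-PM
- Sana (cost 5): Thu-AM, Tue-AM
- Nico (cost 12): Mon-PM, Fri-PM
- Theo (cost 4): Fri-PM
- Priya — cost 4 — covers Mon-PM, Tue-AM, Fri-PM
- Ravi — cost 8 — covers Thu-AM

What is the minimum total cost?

This is a weighted set-cover instance.
Choose Sana and Priya: together they cover Mon-PM, Thu-AM, Tue-AM, Fri-PM — every shift.
Total cost: 5 + 4 = 9.
No cover costs less than 9.

9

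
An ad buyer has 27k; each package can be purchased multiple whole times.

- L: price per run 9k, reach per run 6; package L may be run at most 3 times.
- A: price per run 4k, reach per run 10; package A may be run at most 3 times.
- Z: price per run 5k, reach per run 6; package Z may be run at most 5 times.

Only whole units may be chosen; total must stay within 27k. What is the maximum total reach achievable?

48

3×A and 2×Z: price 22 ≤ 27, reach 3·10 + 2·6 = 42.
3×A and 3×Z: price 27 ≤ 27, reach 3·10 + 3·6 = 48.
Best is 48.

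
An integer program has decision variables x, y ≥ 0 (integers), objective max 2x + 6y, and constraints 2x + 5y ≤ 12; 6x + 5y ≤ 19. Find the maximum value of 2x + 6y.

(x,y)=(1,2): 2·1+5·2=12≤12, 6·1+5·2=16≤19, objective 14.
(x,y)=(0,2): 2·0+5·2=10≤12, 6·0+5·2=10≤19, objective 12.
(x,y)=(2,1): 2·2+5·1=9≤12, 6·2+5·1=17≤19, objective 10.
(x,y)=(1,1): 2·1+5·1=7≤12, 6·1+5·1=11≤19, objective 8.
Maximum is 14 at (x,y)=(1,2).

14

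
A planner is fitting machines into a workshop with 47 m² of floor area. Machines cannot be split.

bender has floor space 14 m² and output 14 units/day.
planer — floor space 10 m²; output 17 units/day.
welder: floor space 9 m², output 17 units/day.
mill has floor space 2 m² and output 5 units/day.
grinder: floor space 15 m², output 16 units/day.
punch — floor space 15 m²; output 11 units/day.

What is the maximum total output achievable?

Take planer, welder, mill, and grinder: floor space 10 + 9 + 2 + 15 = 36 ≤ 47, output 17 + 17 + 5 + 16 = 55.
No other feasible combination does better.

55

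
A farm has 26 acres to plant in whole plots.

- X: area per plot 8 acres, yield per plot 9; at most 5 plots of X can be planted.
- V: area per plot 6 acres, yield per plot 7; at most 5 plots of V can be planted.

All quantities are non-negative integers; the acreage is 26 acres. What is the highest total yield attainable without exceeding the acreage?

30

This is a bounded integer knapsack.
1×X and 3×V: area 26 ≤ 26, yield 1·9 + 3·7 = 30.
4×V: area 24 ≤ 26, yield 4·7 = 28.
Best is 30.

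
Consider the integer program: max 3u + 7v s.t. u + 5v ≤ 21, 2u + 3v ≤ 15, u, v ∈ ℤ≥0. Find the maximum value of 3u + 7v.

The continuous relaxation peaks at (1.71, 3.86) with value 32.14; rounding to a feasible lattice point costs some objective.
(u,v)=(1,4): 1·1+5·4=21≤21, 2·1+3·4=14≤15, objective 31.
(u,v)=(0,4): 1·0+5·4=20≤21, 2·0+3·4=12≤15, objective 28.
The best lattice point is (1,4), giving 31.

31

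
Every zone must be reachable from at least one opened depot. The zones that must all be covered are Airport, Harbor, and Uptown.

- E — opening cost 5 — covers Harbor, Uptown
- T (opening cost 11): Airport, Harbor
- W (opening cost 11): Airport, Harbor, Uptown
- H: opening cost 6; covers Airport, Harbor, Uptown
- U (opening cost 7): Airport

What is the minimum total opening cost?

This is an integer covering problem.
H alone covers Airport, Harbor, Uptown — every zone.
Total opening cost: 6.
No cover costs less than 6.

6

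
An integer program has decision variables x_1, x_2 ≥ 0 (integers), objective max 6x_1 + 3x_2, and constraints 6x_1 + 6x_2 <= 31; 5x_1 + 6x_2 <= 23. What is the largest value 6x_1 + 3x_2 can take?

(x_1,x_2)=(4,0): 6·4+6·0=24≤31, 5·4+6·0=20≤23, objective 24.
(x_1,x_2)=(3,1): 6·3+6·1=24≤31, 5·3+6·1=21≤23, objective 21.
No feasible integer point exceeds 24.

24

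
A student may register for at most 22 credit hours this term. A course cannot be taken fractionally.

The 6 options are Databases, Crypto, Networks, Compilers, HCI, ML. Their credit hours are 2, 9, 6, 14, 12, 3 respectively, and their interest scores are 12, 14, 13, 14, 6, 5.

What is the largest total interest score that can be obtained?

Allowing fractional choices, the relaxed optimum would be about 46.0, but courses are indivisible.
Databases + Crypto + Networks + ML: credit hours 2 + 9 + 6 + 3 = 20 ≤ 22, interest score 12 + 14 + 13 + 5 = 44.
Databases + Networks + Compilers: credit hours 2 + 6 + 14 = 22 ≤ 22, interest score 12 + 13 + 14 = 39.
Databases + Crypto + Networks: credit hours 2 + 9 + 6 = 17 ≤ 22, interest score 12 + 14 + 13 = 39.
Best is Databases, Crypto, Networks, and ML with total interest score 44.

44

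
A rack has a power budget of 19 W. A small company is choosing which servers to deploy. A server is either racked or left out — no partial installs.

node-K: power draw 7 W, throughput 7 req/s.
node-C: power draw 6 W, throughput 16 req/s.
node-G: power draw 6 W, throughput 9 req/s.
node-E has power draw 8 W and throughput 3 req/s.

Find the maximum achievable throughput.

32

Take node-K, node-C, and node-G: power draw 7 + 6 + 6 = 19 ≤ 19, throughput 7 + 16 + 9 = 32.
No other feasible combination does better.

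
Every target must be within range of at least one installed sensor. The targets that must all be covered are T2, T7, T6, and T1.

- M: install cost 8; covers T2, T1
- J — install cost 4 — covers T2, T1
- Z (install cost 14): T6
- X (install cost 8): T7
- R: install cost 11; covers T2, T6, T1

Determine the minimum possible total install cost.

19

The greedy cost-per-new-target heuristic would pick J, X, and R for 23, but a cheaper cover exists.
Choose X and R: together they cover T2, T7, T6, T1 — every target.
Total install cost: 8 + 11 = 19.
No cover costs less than 19.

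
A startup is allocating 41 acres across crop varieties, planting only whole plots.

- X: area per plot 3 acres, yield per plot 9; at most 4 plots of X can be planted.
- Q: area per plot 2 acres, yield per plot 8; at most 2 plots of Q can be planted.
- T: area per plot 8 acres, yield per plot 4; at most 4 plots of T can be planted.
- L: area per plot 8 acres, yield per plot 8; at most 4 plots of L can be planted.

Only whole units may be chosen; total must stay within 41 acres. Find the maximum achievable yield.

Take 4×X, 2×Q, and 3×L: area 40 ≤ 41, yield 4·9 + 2·8 + 3·8 = 76.
Q has the best ratio (8/2) and is taken to its limit of 2; remaining capacity is filled optimally with the others.

76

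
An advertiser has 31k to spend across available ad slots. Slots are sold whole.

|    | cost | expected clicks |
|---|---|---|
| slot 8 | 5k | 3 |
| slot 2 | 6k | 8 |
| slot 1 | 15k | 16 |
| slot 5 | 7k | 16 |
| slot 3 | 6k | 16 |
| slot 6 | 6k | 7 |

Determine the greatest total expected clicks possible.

50

slot 8 + slot 2 + slot 5 + slot 3 + slot 6: cost 5 + 6 + 7 + 6 + 6 = 30 ≤ 31, expected clicks 3 + 8 + 16 + 16 + 7 = 50.
slot 2 + slot 5 + slot 3 + slot 6: cost 6 + 7 + 6 + 6 = 25 ≤ 31, expected clicks 8 + 16 + 16 + 7 = 47.
slot 1 + slot 5 + slot 3: cost 15 + 7 + 6 = 28 ≤ 31, expected clicks 16 + 16 + 16 = 48.
Best is slot 8, slot 2, slot 5, slot 3, and slot 6 with total expected clicks 50.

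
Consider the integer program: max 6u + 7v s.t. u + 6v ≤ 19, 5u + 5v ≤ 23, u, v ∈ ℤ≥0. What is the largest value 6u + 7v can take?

27

The continuous relaxation peaks at (1.72, 2.88) with value 30.48; rounding to a feasible lattice point costs some objective.
(u,v)=(1,3): 1·1+6·3=19≤19, 5·1+5·3=20≤23, objective 27.
(u,v)=(2,2): 1·2+6·2=14≤19, 5·2+5·2=20≤23, objective 26.
(u,v)=(0,3): 1·0+6·3=18≤19, 5·0+5·3=15≤23, objective 21.
The best lattice point is (1,3), giving 27.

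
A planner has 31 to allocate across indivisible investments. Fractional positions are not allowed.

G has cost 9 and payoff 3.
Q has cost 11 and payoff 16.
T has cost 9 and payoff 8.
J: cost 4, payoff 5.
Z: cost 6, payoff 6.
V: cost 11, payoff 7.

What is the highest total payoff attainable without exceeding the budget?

35

Q + T + V: cost 11 + 9 + 11 = 31 ≤ 31, payoff 16 + 8 + 7 = 31.
Q + T + Z: cost 11 + 9 + 6 = 26 ≤ 31, payoff 16 + 8 + 6 = 30.
Q + T + J + Z: cost 11 + 9 + 4 + 6 = 30 ≤ 31, payoff 16 + 8 + 5 + 6 = 35.
Best is Q, T, J, and Z with total payoff 35.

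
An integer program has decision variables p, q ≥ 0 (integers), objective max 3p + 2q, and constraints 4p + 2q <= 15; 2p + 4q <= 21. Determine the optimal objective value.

(p,q)=(2,3): 4·2+2·3=14≤15, 2·2+4·3=16≤21, objective 12.
(p,q)=(1,4): 4·1+2·4=12≤15, 2·1+4·4=18≤21, objective 11.
(p,q)=(0,5): 4·0+2·5=10≤15, 2·0+4·5=20≤21, objective 10.
(p,q)=(2,2): 4·2+2·2=12≤15, 2·2+4·2=12≤21, objective 10.
No feasible integer point exceeds 12.

12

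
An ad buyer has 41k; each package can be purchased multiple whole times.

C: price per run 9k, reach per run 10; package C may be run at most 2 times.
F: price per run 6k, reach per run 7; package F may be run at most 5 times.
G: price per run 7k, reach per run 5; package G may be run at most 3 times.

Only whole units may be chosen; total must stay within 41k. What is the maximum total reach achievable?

45

F has the best ratio (7/6); taking only F gives at most 5×7 = 35 (stopped by the supply cap of 5).
Mixing does better — 1×C and 5×F: price 39 ≤ 41, reach 1·10 + 5·7 = 45.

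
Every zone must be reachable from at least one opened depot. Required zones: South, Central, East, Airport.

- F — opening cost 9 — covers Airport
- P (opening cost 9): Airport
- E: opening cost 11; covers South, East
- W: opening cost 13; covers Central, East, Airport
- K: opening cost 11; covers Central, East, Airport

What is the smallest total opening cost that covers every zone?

Choose E and K: together they cover South, Central, East, Airport — every zone.
Total opening cost: 11 + 11 = 22.

22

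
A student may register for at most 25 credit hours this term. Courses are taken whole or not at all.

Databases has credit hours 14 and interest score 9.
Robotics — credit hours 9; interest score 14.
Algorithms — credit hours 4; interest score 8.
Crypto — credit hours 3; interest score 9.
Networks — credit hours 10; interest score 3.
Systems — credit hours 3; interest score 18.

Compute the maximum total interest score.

49

Take Robotics, Algorithms, Crypto, and Systems: credit hours 9 + 4 + 3 + 3 = 19 ≤ 25, interest score 14 + 8 + 9 + 18 = 49.
No other feasible combination does better.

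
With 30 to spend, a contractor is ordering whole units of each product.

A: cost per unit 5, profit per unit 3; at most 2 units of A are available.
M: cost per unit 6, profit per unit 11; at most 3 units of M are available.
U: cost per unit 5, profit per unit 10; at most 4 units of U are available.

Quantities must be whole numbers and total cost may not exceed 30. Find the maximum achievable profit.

This is a bounded integer knapsack.
U has the best ratio (10/5); taking only U gives at most 4×10 = 40 (stopped by the supply cap of 4).
Mixing does better — 3×M and 2×U: cost 28 ≤ 30, profit 3·11 + 2·10 = 53.

53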